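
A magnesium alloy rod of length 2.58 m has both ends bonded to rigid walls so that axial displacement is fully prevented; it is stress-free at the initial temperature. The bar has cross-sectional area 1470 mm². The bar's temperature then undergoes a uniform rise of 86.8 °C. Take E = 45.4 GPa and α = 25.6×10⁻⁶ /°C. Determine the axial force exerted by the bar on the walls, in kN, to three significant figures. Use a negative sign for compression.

Free thermal expansion αLΔT = 25.6e-6 · 2580 · 86.8 = 5.733 mm.
The walls impose strain ε = −(5.733)/2580 = -2.2221e-03; σ = Eε = 45400 · -2.2221e-03 = -100.9 MPa.
Wall reaction R = σ·A = -100.9·1470 = -148300 N = -148.3 kN.

-148 kN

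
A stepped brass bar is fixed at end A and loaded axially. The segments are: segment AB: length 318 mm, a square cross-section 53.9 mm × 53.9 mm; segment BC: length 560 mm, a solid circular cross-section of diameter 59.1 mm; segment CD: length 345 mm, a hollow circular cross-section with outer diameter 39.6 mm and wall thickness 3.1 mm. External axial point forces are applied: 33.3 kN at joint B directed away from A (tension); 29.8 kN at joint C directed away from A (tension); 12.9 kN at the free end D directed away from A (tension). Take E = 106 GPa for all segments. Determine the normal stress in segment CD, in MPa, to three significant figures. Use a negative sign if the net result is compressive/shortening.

Internal axial forces (sectioning from the free end, tension +): N_CD = 12.9 kN, N_BC = 42.7 kN, N_AB = 76 kN.
A_CD = 355.5 mm².
σ_CD = N_CD/A_CD = 12900/355.5 = 36.29 MPa.

36.3 MPa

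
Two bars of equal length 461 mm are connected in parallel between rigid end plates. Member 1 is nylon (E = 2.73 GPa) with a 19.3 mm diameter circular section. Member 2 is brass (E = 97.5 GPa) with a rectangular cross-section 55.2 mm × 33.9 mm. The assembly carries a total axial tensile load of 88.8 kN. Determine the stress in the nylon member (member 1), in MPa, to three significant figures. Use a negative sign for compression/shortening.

A_1 = 292.6 mm².
A_2 = 1871 mm².
Equal strain + equilibrium ⇒ each member carries load in proportion to AE: A₁E₁ = 798700 N, A₂E₂ = 182400000 N, ΣAE = 183200000 N.
σ₁ = P·E₁/ΣAE = 88800·2730/183200000 = 1.323 MPa.

1.32 MPa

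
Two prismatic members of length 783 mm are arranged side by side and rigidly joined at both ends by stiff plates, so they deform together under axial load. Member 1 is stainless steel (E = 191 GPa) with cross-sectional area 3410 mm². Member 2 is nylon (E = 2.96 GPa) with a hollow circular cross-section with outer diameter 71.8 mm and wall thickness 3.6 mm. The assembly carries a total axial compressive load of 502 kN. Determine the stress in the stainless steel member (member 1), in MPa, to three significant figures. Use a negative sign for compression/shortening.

A_2 = 771.3 mm².
Equal strain + equilibrium ⇒ each member carries load in proportion to AE: A₁E₁ = 651300000 N, A₂E₂ = 2283000 N, ΣAE = 653600000 N.
σ₁ = P·E₁/ΣAE = -502000·191000/653600000 = -146.7 MPa.

-147 MPa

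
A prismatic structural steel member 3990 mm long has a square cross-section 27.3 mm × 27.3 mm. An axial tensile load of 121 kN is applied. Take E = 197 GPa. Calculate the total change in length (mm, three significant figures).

3.29 mm

A = 745.3 mm².
δ_mech = NL/(AE) = 121000·3990/(745.3·197000) = 3.288 mm.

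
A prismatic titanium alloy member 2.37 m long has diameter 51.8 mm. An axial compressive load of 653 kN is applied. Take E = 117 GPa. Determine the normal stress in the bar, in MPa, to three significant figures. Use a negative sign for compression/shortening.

A = 2107 mm².
σ = N/A = -653000/2107 = -309.9 MPa.

-310 MPa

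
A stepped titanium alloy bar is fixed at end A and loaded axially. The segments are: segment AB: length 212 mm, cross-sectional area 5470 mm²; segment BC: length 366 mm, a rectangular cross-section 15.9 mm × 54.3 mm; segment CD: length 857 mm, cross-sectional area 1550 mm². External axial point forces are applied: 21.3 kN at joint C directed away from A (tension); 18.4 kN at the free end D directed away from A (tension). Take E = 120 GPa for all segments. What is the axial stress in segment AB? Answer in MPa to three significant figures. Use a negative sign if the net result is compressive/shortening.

7.26 MPa

Internal axial forces (sectioning from the free end, tension +): N_CD = 18.4 kN, N_BC = 39.7 kN, N_AB = 39.7 kN.
σ_AB = N_AB/A_AB = 39700/5470 = 7.258 MPa.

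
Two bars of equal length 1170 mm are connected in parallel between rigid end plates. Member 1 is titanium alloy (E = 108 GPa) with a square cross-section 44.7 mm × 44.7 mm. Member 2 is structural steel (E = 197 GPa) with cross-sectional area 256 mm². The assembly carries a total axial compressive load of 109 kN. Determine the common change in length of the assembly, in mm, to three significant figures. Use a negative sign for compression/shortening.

A_1 = 1998 mm².
Equal strain + equilibrium ⇒ each member carries load in proportion to AE: A₁E₁ = 215800000 N, A₂E₂ = 50430000 N, ΣAE = 266200000 N.
δ = PL/ΣAE = -109000·1170/266200000 = -0.479 mm.

-0.479 mm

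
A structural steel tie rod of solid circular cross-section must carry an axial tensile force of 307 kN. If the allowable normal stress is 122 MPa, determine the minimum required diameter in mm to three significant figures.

56.6 mm

Required area A ≥ P/σ_allow = 307000/122 = 2516 mm².
For a solid circular section, d ≥ √(4A/π) = 56.6 mm.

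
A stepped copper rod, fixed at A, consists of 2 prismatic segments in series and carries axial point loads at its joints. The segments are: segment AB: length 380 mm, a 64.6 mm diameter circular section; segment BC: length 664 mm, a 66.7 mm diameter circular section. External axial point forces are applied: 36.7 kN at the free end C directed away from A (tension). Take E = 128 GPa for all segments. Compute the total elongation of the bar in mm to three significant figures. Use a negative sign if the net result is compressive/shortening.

Internal axial forces (sectioning from the free end, tension +): N_BC = 36.7 kN, N_AB = 36.7 kN.
A_AB = 3278 mm².
A_BC = 3494 mm².
δ_AB = 36700·380/(3278·128000) = 0.03324 mm
δ_BC = 36700·664/(3494·128000) = 0.05449 mm
δ = Σδ_i = 0.08773 mm.

0.0877 mm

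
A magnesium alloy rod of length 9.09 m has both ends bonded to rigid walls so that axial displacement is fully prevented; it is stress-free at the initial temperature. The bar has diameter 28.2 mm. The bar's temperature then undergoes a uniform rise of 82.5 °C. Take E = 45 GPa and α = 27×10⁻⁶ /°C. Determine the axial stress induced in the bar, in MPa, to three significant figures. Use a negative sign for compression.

-100 MPa

Free thermal expansion αLΔT = 27e-6 · 9090 · 82.5 = 20.25 mm.
The walls impose strain ε = −(20.25)/9090 = -2.2275e-03; σ = Eε = 45000 · -2.2275e-03 = -100.2 MPa.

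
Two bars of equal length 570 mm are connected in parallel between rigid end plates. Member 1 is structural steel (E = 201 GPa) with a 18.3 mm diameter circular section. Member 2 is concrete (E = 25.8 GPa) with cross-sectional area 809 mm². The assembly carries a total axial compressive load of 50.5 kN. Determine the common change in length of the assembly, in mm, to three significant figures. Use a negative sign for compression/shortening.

-0.390 mm

A_1 = 263 mm².
Equal strain + equilibrium ⇒ each member carries load in proportion to AE: A₁E₁ = 52870000 N, A₂E₂ = 20870000 N, ΣAE = 73740000 N.
δ = PL/ΣAE = -50500·570/73740000 = -0.3904 mm.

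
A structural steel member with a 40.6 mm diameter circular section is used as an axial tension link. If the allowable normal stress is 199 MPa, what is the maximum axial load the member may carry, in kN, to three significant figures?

258 kN

A = 1295 mm².
P_max = σ_allow · A = 199 · 1295 = 257600 N = 257.6 kN.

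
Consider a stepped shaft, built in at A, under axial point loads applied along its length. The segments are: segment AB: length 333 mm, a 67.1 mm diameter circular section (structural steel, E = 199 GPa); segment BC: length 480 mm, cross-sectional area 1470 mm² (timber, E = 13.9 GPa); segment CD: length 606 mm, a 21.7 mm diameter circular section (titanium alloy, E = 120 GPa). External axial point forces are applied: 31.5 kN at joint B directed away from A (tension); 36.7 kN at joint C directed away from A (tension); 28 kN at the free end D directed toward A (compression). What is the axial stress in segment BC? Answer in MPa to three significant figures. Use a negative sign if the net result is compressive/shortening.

Internal axial forces (sectioning from the free end, tension +): N_CD = -28 kN, N_BC = 8.7 kN, N_AB = 40.2 kN.
σ_BC = N_BC/A_BC = 8700/1470 = 5.918 MPa.

5.92 MPa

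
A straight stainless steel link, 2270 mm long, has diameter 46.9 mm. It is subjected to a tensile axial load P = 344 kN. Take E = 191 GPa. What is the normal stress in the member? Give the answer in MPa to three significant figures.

A = 1728 mm².
σ = N/A = 344000/1728 = 199.1 MPa.

199 MPa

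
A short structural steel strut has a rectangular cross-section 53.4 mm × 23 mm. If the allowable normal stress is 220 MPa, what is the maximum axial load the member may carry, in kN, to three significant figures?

270 kN

A = 1228 mm².
P_max = σ_allow · A = 220 · 1228 = 270200 N = 270.2 kN.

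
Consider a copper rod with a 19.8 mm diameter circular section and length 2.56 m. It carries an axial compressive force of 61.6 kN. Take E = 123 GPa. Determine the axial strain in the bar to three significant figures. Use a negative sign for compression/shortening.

A = 307.9 mm².
σ = N/A = -200.1 MPa; ε = σ/E = -200.1/123000 = -1.627e-03.

-0.00163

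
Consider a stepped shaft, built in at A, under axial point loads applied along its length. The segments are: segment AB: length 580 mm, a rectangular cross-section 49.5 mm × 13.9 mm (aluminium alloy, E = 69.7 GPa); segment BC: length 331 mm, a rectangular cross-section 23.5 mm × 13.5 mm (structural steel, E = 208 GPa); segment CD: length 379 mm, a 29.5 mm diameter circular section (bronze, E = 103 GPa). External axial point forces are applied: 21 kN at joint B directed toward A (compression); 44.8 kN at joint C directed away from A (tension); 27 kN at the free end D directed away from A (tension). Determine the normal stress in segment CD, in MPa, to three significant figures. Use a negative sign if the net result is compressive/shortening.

Internal axial forces (sectioning from the free end, tension +): N_CD = 27 kN, N_BC = 71.8 kN, N_AB = 50.8 kN.
A_CD = 683.5 mm².
σ_CD = N_CD/A_CD = 27000/683.5 = 39.5 MPa.

39.5 MPa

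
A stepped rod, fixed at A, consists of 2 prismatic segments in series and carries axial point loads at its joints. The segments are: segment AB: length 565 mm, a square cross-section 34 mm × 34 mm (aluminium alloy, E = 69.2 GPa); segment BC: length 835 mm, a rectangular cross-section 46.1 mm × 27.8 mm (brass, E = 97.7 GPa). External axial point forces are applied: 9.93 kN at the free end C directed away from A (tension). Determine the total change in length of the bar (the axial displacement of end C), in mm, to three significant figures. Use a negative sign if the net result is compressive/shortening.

0.136 mm

Internal axial forces (sectioning from the free end, tension +): N_BC = 9.93 kN, N_AB = 9.93 kN.
A_AB = 1156 mm².
A_BC = 1282 mm².
δ_AB = 9930·565/(1156·69200) = 0.07013 mm
δ_BC = 9930·835/(1282·97700) = 0.06622 mm
δ = Σδ_i = 0.1364 mm.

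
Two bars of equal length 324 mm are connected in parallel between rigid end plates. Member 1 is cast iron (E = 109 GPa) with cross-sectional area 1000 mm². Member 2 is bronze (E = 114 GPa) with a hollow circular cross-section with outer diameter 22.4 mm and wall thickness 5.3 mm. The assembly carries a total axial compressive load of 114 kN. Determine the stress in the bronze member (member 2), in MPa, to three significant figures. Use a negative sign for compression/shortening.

-91.9 MPa

A_2 = 284.7 mm².
Equal strain + equilibrium ⇒ each member carries load in proportion to AE: A₁E₁ = 109000000 N, A₂E₂ = 32460000 N, ΣAE = 141500000 N.
σ₂ = P·E₂/ΣAE = -114000·114000/141500000 = -91.87 MPa.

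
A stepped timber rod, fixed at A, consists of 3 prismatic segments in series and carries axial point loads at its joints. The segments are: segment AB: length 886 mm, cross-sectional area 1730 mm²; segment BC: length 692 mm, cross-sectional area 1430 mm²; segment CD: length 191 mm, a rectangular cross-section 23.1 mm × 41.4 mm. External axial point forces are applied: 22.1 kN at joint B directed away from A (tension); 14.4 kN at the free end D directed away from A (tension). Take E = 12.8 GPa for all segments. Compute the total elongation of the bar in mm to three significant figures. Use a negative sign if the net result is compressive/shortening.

Internal axial forces (sectioning from the free end, tension +): N_CD = 14.4 kN, N_BC = 14.4 kN, N_AB = 36.5 kN.
A_CD = 956.3 mm².
δ_AB = 36500·886/(1730·12800) = 1.46 mm
δ_BC = 14400·692/(1430·12800) = 0.5444 mm
δ_CD = 14400·191/(956.3·12800) = 0.2247 mm
δ = Σδ_i = 2.229 mm.

2.23 mm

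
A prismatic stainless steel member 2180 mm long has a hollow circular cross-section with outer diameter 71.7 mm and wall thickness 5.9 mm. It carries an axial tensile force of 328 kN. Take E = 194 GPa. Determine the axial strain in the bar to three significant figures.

0.00139

A = 1220 mm².
σ = N/A = 268.9 MPa; ε = σ/E = 268.9/194000 = 1.386e-03.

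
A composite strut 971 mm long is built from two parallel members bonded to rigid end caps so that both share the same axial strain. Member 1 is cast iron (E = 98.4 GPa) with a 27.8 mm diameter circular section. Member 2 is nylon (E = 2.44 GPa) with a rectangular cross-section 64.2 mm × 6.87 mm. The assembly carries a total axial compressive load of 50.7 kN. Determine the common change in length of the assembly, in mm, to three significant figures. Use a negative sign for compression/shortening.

-0.810 mm

A_1 = 607 mm².
A_2 = 441.1 mm².
Equal strain + equilibrium ⇒ each member carries load in proportion to AE: A₁E₁ = 59730000 N, A₂E₂ = 1076000 N, ΣAE = 60800000 N.
δ = PL/ΣAE = -50700·971/60800000 = -0.8096 mm.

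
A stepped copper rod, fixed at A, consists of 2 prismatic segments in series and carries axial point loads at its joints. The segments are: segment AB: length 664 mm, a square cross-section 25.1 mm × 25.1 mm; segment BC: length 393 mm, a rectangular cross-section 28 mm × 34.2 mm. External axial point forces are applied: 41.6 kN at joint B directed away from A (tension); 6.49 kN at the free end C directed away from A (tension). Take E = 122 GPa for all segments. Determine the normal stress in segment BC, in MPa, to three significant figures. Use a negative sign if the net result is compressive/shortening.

Internal axial forces (sectioning from the free end, tension +): N_BC = 6.49 kN, N_AB = 48.09 kN.
A_BC = 957.6 mm².
σ_BC = N_BC/A_BC = 6490/957.6 = 6.777 MPa.

6.78 MPa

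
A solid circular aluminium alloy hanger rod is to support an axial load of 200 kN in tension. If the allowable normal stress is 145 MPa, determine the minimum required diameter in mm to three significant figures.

41.9 mm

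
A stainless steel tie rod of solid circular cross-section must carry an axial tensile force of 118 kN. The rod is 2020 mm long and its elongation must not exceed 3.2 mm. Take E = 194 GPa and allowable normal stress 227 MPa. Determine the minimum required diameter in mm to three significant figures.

Required area A ≥ P/σ_allow = 118000/227 = 519.8 mm².
For a solid circular section, d ≥ √(4A/π) = 25.73 mm.
Elongation limit: A ≥ PL/(Eδ_allow) = 118000·2020/(194000·3.2) = 384 mm² ⇒ d ≥ 22.11 mm.
The stress limit governs.

25.7 mm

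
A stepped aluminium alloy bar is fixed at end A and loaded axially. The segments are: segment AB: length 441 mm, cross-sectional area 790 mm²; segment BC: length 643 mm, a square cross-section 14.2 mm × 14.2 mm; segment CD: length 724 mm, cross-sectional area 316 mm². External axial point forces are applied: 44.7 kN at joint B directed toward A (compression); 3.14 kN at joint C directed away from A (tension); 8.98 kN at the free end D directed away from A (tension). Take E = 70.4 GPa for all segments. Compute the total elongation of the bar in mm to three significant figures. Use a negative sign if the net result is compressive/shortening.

Internal axial forces (sectioning from the free end, tension +): N_CD = 8.98 kN, N_BC = 12.12 kN, N_AB = -32.58 kN.
A_BC = 201.6 mm².
δ_AB = -32580·441/(790·70400) = -0.2583 mm
δ_BC = 12120·643/(201.6·70400) = 0.549 mm
δ_CD = 8980·724/(316·70400) = 0.2923 mm
δ = Σδ_i = 0.5829 mm.

0.583 mm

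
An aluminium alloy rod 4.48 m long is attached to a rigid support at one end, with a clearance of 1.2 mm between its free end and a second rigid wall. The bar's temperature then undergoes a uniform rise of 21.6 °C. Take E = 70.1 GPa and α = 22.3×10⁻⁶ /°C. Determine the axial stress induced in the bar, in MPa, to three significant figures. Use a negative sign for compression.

Free thermal expansion αLΔT = 22.3e-6 · 4480 · 21.6 = 2.158 mm.
The walls engage after the gap closes; constrained expansion = 2.158 − 1.2 = 0.9579 mm.
The walls impose strain ε = −(0.9579)/4480 = -2.1382e-04; σ = Eε = 70100 · -2.1382e-04 = -14.99 MPa.

-15.0 MPa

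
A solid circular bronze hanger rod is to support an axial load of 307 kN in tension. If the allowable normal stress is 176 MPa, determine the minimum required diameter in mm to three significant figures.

Required area A ≥ P/σ_allow = 307000/176 = 1744 mm².
For a solid circular section, d ≥ √(4A/π) = 47.13 mm.

47.1 mm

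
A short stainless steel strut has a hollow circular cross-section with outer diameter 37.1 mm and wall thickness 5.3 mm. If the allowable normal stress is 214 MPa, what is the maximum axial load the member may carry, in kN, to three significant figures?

113 kN

A = 529.5 mm².
P_max = σ_allow · A = 214 · 529.5 = 113300 N = 113.3 kN.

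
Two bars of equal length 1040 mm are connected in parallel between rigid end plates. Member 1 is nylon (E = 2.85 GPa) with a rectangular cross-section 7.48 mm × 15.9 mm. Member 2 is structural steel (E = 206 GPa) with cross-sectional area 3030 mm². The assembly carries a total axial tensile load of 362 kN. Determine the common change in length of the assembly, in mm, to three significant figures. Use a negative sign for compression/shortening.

A_1 = 118.9 mm².
Equal strain + equilibrium ⇒ each member carries load in proportion to AE: A₁E₁ = 339000 N, A₂E₂ = 624200000 N, ΣAE = 624500000 N.
δ = PL/ΣAE = 362000·1040/624500000 = 0.6028 mm.

0.603 mm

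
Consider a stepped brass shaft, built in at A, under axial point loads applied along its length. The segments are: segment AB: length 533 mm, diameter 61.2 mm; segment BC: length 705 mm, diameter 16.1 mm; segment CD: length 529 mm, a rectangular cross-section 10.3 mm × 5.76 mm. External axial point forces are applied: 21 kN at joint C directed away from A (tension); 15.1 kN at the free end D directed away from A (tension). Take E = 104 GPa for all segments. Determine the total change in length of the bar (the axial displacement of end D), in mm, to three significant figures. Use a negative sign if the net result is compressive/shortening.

Internal axial forces (sectioning from the free end, tension +): N_CD = 15.1 kN, N_BC = 36.1 kN, N_AB = 36.1 kN.
A_AB = 2942 mm².
A_BC = 203.6 mm².
A_CD = 59.33 mm².
δ_AB = 36100·533/(2942·104000) = 0.06289 mm
δ_BC = 36100·705/(203.6·104000) = 1.202 mm
δ_CD = 15100·529/(59.33·104000) = 1.295 mm
δ = Σδ_i = 2.56 mm.

2.56 mm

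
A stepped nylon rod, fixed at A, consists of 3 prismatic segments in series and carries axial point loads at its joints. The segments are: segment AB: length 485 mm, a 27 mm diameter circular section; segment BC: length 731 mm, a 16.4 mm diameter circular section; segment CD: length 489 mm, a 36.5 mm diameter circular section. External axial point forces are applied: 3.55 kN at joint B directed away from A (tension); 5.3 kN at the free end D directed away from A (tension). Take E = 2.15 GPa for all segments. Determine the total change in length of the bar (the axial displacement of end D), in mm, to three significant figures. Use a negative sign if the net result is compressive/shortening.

13.2 mm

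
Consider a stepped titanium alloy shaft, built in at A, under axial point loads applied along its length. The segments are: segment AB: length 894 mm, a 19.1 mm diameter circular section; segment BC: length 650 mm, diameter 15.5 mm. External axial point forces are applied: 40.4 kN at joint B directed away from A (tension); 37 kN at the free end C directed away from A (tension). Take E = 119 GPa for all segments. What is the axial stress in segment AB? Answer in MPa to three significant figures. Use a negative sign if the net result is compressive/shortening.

270 MPa

Internal axial forces (sectioning from the free end, tension +): N_BC = 37 kN, N_AB = 77.4 kN.
A_AB = 286.5 mm².
σ_AB = N_AB/A_AB = 77400/286.5 = 270.1 MPa.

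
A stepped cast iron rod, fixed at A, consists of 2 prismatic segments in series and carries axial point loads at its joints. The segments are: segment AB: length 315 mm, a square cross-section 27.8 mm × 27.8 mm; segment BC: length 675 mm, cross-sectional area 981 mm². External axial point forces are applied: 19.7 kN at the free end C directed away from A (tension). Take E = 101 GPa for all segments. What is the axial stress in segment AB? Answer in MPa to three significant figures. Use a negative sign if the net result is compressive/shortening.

Internal axial forces (sectioning from the free end, tension +): N_BC = 19.7 kN, N_AB = 19.7 kN.
A_AB = 772.8 mm².
σ_AB = N_AB/A_AB = 19700/772.8 = 25.49 MPa.

25.5 MPa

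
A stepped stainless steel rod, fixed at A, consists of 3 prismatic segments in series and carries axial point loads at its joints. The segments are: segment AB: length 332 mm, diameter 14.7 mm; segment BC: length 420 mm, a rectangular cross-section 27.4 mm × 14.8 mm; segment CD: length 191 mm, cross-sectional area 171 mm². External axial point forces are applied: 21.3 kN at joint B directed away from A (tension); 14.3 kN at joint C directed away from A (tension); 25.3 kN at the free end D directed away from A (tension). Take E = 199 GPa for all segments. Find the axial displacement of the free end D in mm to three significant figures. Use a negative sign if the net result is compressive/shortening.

0.947 mm

Internal axial forces (sectioning from the free end, tension +): N_CD = 25.3 kN, N_BC = 39.6 kN, N_AB = 60.9 kN.
A_AB = 169.7 mm².
A_BC = 405.5 mm².
δ_AB = 60900·332/(169.7·199000) = 0.5987 mm
δ_BC = 39600·420/(405.5·199000) = 0.2061 mm
δ_CD = 25300·191/(171·199000) = 0.142 mm
δ = Σδ_i = 0.9468 mm.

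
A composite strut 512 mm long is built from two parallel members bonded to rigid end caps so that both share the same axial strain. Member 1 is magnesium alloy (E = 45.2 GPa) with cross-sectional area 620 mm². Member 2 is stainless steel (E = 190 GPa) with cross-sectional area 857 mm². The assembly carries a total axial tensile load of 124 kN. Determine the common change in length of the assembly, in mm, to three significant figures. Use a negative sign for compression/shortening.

0.333 mm

Equal strain + equilibrium ⇒ each member carries load in proportion to AE: A₁E₁ = 28020000 N, A₂E₂ = 162800000 N, ΣAE = 190900000 N.
δ = PL/ΣAE = 124000·512/190900000 = 0.3327 mm.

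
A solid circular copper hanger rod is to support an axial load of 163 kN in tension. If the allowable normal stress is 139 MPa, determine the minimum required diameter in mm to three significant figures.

38.6 mm

Required area A ≥ P/σ_allow = 163000/139 = 1173 mm².
For a solid circular section, d ≥ √(4A/π) = 38.64 mm.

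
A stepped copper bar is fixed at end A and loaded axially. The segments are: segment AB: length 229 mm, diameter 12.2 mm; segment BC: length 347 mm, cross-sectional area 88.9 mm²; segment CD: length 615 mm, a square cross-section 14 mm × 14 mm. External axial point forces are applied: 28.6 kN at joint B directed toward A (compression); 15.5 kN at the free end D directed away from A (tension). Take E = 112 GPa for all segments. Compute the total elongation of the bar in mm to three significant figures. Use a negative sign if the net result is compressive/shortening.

Internal axial forces (sectioning from the free end, tension +): N_CD = 15.5 kN, N_BC = 15.5 kN, N_AB = -13.1 kN.
A_AB = 116.9 mm².
A_CD = 196 mm².
δ_AB = -13100·229/(116.9·112000) = -0.2291 mm
δ_BC = 15500·347/(88.9·112000) = 0.5402 mm
δ_CD = 15500·615/(196·112000) = 0.4342 mm
δ = Σδ_i = 0.7453 mm.

0.745 mm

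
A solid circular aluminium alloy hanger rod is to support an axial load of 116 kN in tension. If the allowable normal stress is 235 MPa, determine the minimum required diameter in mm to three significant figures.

25.1 mm

Required area A ≥ P/σ_allow = 116000/235 = 493.6 mm².
For a solid circular section, d ≥ √(4A/π) = 25.07 mm.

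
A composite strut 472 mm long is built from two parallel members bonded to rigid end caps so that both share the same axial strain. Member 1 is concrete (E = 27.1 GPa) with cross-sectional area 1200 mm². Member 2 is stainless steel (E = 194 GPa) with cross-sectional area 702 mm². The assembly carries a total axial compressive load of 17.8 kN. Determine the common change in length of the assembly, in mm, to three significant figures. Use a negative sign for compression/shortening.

-0.0498 mm

Equal strain + equilibrium ⇒ each member carries load in proportion to AE: A₁E₁ = 32520000 N, A₂E₂ = 136200000 N, ΣAE = 168700000 N.
δ = PL/ΣAE = -17800·472/168700000 = -0.0498 mm.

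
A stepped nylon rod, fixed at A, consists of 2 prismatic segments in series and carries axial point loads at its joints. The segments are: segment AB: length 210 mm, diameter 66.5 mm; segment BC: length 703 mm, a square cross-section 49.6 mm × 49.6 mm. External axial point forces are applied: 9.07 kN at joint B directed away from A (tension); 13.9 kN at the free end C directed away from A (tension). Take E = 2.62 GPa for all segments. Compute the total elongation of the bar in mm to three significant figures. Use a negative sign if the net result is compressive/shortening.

Internal axial forces (sectioning from the free end, tension +): N_BC = 13.9 kN, N_AB = 22.97 kN.
A_AB = 3473 mm².
A_BC = 2460 mm².
δ_AB = 22970·210/(3473·2620) = 0.5301 mm
δ_BC = 13900·703/(2460·2620) = 1.516 mm
δ = Σδ_i = 2.046 mm.

2.05 mm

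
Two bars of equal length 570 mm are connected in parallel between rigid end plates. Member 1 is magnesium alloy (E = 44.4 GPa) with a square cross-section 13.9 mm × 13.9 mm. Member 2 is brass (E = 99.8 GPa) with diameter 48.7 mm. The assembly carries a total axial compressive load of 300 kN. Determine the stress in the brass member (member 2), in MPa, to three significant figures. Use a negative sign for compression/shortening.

-154 MPa

A_1 = 193.2 mm².
A_2 = 1863 mm².
Equal strain + equilibrium ⇒ each member carries load in proportion to AE: A₁E₁ = 8579000 N, A₂E₂ = 185900000 N, ΣAE = 194500000 N.
σ₂ = P·E₂/ΣAE = -300000·99800/194500000 = -154 MPa.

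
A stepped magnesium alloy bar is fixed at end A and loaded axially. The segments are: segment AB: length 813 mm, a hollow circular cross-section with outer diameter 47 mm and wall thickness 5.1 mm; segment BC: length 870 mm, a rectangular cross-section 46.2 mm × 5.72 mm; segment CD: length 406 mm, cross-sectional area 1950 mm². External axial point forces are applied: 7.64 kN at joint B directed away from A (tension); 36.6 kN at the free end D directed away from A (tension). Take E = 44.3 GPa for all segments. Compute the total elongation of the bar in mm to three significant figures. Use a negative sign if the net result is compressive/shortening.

4.10 mm

Internal axial forces (sectioning from the free end, tension +): N_CD = 36.6 kN, N_BC = 36.6 kN, N_AB = 44.24 kN.
A_AB = 671.3 mm².
A_BC = 264.3 mm².
δ_AB = 44240·813/(671.3·44300) = 1.209 mm
δ_BC = 36600·870/(264.3·44300) = 2.72 mm
δ_CD = 36600·406/(1950·44300) = 0.172 mm
δ = Σδ_i = 4.101 mm.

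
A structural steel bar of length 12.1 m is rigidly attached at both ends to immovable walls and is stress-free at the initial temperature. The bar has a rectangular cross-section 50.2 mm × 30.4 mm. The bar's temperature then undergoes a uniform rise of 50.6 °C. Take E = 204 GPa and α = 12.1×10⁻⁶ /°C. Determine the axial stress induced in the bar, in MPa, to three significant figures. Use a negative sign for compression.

-125 MPa

Free thermal expansion αLΔT = 12.1e-6 · 12100 · 50.6 = 7.408 mm.
The walls impose strain ε = −(7.408)/12100 = -6.1226e-04; σ = Eε = 204000 · -6.1226e-04 = -124.9 MPa.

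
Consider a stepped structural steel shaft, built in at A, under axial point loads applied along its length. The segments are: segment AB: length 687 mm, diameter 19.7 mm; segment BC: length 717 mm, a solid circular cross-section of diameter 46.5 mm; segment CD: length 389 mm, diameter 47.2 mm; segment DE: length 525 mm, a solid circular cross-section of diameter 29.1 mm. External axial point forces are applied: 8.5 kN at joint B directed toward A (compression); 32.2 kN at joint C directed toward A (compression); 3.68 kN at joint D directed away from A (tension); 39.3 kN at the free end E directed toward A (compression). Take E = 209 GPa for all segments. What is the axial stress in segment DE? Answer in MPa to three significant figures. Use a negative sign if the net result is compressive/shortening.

-59.1 MPa

Internal axial forces (sectioning from the free end, tension +): N_DE = -39.3 kN, N_CD = -35.62 kN, N_BC = -67.82 kN, N_AB = -76.32 kN.
A_DE = 665.1 mm².
σ_DE = N_DE/A_DE = -39300/665.1 = -59.09 MPa.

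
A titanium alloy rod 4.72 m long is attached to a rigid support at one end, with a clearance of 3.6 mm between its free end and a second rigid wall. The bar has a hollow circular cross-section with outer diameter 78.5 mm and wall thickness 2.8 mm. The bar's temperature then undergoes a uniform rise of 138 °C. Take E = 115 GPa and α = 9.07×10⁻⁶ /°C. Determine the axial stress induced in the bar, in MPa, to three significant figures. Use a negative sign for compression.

-56.2 MPa

Free thermal expansion αLΔT = 9.07e-6 · 4720 · 138 = 5.908 mm.
The walls engage after the gap closes; constrained expansion = 5.908 − 3.6 = 2.308 mm.
The walls impose strain ε = −(2.308)/4720 = -4.8895e-04; σ = Eε = 115000 · -4.8895e-04 = -56.23 MPa.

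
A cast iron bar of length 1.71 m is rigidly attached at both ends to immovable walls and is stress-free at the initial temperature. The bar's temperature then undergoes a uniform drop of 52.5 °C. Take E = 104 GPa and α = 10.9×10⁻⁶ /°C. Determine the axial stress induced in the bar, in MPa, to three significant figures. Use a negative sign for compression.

59.5 MPa

Free thermal expansion αLΔT = 10.9e-6 · 1710 · -52.5 = -0.9785 mm.
The walls impose strain ε = −(-0.9785)/1710 = 5.7225e-04; σ = Eε = 104000 · 5.7225e-04 = 59.51 MPa.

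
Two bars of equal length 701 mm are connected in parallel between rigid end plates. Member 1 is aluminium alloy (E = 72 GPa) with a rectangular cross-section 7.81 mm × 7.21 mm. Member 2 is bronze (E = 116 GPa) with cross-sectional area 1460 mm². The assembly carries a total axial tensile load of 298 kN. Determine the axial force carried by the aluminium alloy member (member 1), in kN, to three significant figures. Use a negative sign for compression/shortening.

6.97 kN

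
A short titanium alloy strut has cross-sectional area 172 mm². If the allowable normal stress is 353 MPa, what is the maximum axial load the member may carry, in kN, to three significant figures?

P_max = σ_allow · A = 353 · 172 = 60720 N = 60.72 kN.

60.7 kN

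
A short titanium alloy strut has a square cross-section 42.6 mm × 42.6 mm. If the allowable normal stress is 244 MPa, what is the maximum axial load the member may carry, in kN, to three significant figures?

A = 1815 mm².
P_max = σ_allow · A = 244 · 1815 = 442800 N = 442.8 kN.

443 kN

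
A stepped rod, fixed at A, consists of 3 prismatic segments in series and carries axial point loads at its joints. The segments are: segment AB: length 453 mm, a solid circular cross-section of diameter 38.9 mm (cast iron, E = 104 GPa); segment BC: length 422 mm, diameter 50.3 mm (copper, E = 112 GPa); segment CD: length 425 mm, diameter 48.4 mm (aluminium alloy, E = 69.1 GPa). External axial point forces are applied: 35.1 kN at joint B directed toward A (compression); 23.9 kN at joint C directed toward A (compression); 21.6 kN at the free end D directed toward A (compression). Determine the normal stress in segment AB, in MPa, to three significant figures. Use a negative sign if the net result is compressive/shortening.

-67.8 MPa

Internal axial forces (sectioning from the free end, tension +): N_CD = -21.6 kN, N_BC = -45.5 kN, N_AB = -80.6 kN.
A_AB = 1188 mm².
σ_AB = N_AB/A_AB = -80600/1188 = -67.82 MPa.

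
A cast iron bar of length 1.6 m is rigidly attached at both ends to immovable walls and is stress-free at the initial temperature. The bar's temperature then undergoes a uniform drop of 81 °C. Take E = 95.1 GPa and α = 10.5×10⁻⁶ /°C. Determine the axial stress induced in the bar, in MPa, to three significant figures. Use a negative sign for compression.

80.9 MPa

Free thermal expansion αLΔT = 10.5e-6 · 1600 · -81 = -1.361 mm.
The walls impose strain ε = −(-1.361)/1600 = 8.5050e-04; σ = Eε = 95100 · 8.5050e-04 = 80.88 MPa.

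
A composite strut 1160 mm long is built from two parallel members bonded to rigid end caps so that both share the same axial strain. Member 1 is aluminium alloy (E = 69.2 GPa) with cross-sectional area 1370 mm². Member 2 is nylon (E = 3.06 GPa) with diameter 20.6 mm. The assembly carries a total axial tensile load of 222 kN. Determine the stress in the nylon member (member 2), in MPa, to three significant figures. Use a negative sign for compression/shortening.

7.09 MPa

A_2 = 333.3 mm².
Equal strain + equilibrium ⇒ each member carries load in proportion to AE: A₁E₁ = 94800000 N, A₂E₂ = 1020000 N, ΣAE = 95820000 N.
σ₂ = P·E₂/ΣAE = 222000·3060/95820000 = 7.089 MPa.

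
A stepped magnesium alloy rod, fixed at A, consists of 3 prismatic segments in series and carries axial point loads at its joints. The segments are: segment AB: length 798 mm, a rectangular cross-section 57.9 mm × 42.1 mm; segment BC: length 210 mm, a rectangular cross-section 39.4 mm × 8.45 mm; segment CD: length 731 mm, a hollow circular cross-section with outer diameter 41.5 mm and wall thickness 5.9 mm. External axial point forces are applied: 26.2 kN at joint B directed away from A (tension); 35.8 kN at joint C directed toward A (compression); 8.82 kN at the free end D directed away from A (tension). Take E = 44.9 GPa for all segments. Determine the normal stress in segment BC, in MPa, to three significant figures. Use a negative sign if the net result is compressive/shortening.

Internal axial forces (sectioning from the free end, tension +): N_CD = 8.82 kN, N_BC = -26.98 kN, N_AB = -0.78 kN.
A_BC = 332.9 mm².
σ_BC = N_BC/A_BC = -26980/332.9 = -81.04 MPa.

-81.0 MPa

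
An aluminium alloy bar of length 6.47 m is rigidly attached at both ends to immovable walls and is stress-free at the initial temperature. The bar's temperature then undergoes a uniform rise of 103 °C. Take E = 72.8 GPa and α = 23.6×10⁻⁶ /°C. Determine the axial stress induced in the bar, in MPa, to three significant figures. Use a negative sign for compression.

-177 MPa

Free thermal expansion αLΔT = 23.6e-6 · 6470 · 103 = 15.73 mm.
The walls impose strain ε = −(15.73)/6470 = -2.4308e-03; σ = Eε = 72800 · -2.4308e-03 = -177 MPa.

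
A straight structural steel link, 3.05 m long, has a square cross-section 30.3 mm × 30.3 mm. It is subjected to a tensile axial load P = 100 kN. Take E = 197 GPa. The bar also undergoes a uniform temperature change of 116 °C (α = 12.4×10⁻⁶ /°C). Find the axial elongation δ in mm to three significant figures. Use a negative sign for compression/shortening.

A = 918.1 mm².
δ_mech = NL/(AE) = 100000·3050/(918.1·197000) = 1.686 mm.
δ_thermal = αLΔT = 12.4e-6·3050·116 = 4.387 mm.
δ = δ_mech + δ_thermal = 6.073 mm.

6.07 mm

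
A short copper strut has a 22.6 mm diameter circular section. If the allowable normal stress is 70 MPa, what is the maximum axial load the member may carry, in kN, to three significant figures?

28.1 kN

A = 401.1 mm².
P_max = σ_allow · A = 70 · 401.1 = 28080 N = 28.08 kN.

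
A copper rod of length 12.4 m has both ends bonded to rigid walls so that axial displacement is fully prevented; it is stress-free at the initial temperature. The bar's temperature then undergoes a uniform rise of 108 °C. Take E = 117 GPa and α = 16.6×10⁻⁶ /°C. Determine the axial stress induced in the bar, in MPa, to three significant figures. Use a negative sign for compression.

-210 MPa

Free thermal expansion αLΔT = 16.6e-6 · 12400 · 108 = 22.23 mm.
The walls impose strain ε = −(22.23)/12400 = -1.7928e-03; σ = Eε = 117000 · -1.7928e-03 = -209.8 MPa.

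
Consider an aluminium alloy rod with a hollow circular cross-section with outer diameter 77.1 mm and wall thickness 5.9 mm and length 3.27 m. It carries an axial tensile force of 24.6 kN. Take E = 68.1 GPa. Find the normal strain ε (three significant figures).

2.74e-04

A = 1320 mm².
σ = N/A = 18.64 MPa; ε = σ/E = 18.64/68100 = 2.737e-04.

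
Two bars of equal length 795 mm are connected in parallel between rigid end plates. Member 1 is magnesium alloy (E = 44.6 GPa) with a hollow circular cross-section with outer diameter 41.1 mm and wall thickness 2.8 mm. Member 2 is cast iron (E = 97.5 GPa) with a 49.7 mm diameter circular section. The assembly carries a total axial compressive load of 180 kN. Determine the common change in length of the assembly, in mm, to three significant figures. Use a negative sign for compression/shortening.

A_1 = 336.9 mm².
A_2 = 1940 mm².
Equal strain + equilibrium ⇒ each member carries load in proportion to AE: A₁E₁ = 15030000 N, A₂E₂ = 189200000 N, ΣAE = 204200000 N.
δ = PL/ΣAE = -180000·795/204200000 = -0.7009 mm.

-0.701 mm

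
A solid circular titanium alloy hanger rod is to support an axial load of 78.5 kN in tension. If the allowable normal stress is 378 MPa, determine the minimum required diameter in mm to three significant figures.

Required area A ≥ P/σ_allow = 78500/378 = 207.7 mm².
For a solid circular section, d ≥ √(4A/π) = 16.26 mm.

16.3 mm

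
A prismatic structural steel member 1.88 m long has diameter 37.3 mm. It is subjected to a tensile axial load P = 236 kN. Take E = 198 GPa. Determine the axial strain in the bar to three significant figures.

0.00109

A = 1093 mm².
σ = N/A = 216 MPa; ε = σ/E = 216/198000 = 1.091e-03.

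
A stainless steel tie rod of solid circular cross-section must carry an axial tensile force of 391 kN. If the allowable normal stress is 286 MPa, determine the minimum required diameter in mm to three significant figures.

41.7 mm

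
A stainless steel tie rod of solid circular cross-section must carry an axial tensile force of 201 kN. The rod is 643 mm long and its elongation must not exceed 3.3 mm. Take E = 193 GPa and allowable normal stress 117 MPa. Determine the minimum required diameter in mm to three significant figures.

Required area A ≥ P/σ_allow = 201000/117 = 1718 mm².
For a solid circular section, d ≥ √(4A/π) = 46.77 mm.
Elongation limit: A ≥ PL/(Eδ_allow) = 201000·643/(193000·3.3) = 202.9 mm² ⇒ d ≥ 16.07 mm.
The stress limit governs.

46.8 mm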